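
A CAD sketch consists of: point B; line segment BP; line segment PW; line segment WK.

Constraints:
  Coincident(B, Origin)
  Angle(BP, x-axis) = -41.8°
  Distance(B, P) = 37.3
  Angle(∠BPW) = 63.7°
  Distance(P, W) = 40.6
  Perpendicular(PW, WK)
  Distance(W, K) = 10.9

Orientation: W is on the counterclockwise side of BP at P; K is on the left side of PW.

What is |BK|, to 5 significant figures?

32.978

B is at the origin; BP runs at -41.8° with length 37.3, so P = 37.3·(cos -41.8°, sin -41.8°) = (27.806, -24.862). ∠BPW = 63.7°, so PW runs at -41.8° + (180° − 63.7°) = 74.500° from the x-axis; with |PW| = 40.6, W = P + 40.6·(cos 74.500°, sin 74.500°) = (38.656, 14.262). PW is perpendicular to WK; with |WK| = 10.9 on the left of PW, K = W + 10.9·(-0.96363, 0.26724) = (28.153, 17.175). Then |BK| = |K − B| = 32.978.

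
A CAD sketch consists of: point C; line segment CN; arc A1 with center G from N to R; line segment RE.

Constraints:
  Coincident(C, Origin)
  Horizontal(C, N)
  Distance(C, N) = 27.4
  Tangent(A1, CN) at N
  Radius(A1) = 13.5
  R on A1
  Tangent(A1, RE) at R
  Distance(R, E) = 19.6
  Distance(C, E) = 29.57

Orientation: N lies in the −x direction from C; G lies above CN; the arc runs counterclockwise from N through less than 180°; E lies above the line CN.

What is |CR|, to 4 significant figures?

17.35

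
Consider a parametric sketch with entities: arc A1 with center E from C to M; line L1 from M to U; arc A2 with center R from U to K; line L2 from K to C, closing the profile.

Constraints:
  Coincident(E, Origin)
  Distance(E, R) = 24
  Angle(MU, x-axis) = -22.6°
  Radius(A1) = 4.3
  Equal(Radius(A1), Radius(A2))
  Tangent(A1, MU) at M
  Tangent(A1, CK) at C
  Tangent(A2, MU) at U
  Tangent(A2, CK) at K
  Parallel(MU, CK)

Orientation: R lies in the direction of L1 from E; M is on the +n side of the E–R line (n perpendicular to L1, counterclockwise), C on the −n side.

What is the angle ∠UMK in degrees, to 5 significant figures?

19.714°

Tangency of A1 to both parallel lines with radius 4.3 puts M and C at E ± 4.3·n: M = (1.6525, 3.9698), C = (-1.6525, -3.9698). Equal radii place U and K the same way about R: U = R + 4.3·n = (23.810, -5.2533), K = R − 4.3·n = (20.505, -13.193). Then cos ∠UMK = MU·MK / (|MU||MK|), giving 19.714°.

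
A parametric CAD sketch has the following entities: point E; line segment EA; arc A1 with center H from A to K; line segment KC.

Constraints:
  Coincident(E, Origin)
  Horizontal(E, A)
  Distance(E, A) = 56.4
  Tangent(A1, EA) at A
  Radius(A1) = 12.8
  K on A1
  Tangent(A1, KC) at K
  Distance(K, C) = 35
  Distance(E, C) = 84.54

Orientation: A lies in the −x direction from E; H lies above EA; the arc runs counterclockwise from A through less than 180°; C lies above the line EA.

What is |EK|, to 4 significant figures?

51.39

E is at the origin; E and A share the same y with |EA| = 56.4 and A on the −x side, so A = (-56.40, 0.000). Since A1 is tangent to EA there, HA ⟂ EA, so H = A + (0, 12.8) = (-56.40, 12.80). Since HK ⟂ KC (tangency), |HC| = √(12.8² + 35.0²) = 37.27 regardless of where K sits on A1. So C lies on both circle(E, 84.54) and circle(H, 37.27); the above-EA intersection is C = (-69.91, 47.53). K is the foot of the tangent from C: K = (-46.79, 21.26).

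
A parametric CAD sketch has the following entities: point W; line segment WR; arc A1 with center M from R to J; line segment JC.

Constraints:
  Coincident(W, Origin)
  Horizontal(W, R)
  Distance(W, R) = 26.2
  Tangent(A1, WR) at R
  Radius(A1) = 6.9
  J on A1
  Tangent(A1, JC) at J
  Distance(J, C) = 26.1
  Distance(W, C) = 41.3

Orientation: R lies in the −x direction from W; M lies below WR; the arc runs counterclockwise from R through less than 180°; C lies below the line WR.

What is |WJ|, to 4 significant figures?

33.97

Checks: W = (0.00, 0.00) ✓; |MJ| = 6.900 ✓; ∠(MJ, JC) = 90.00° ✓; |JC| = 26.10 ✓; |WC| = 41.30 ✓.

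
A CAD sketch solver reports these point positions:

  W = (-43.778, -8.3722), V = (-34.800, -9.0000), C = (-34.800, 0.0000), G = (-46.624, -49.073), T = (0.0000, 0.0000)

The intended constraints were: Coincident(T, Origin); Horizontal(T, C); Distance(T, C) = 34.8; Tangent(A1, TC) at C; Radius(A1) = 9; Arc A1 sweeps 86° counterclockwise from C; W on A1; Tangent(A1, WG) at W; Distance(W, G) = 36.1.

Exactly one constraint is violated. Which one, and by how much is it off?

Distance(W, G) = 36.1 — off by 4.70.

T = (0.00, 0.00) ✓; T.y = 0.00, C.y = 0.00 ✓; |TC| = 34.80 ✓; ∠(VC, CT) = 90.00° ✓; |VC| = 9.000 ✓; bearing(V→W) − bearing(V→C) = 86.00° ✓; |VW| = 9.000 ✓; ∠(VW, WG) = 90.00° ✓; |WG| = 40.80 ✗.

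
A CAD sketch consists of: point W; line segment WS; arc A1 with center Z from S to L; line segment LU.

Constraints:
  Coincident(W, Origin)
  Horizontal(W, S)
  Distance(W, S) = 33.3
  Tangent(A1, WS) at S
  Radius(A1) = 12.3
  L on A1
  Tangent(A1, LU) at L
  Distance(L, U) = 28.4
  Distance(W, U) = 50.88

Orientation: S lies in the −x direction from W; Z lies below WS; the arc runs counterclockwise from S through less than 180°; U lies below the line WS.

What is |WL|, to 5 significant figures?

47.538

Checks: |ZL| = 12.30 ✓; ∠(ZL, LU) = 90.00° ✓; |LU| = 28.40 ✓; |WU| = 50.88 ✓.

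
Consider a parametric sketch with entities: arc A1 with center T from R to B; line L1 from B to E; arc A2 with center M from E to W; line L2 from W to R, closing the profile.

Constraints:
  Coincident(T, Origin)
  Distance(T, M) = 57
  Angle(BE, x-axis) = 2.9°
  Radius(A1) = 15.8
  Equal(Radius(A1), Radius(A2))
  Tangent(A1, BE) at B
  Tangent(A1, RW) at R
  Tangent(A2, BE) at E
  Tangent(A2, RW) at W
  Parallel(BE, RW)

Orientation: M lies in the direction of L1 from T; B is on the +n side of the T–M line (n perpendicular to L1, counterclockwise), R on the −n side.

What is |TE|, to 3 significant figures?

59.1

The slot axis is L1's direction at 2.9°, so u = (cos 2.9°, sin 2.9°) = (0.999, 0.0506) and n = (−sin 2.9°, cos 2.9°) = (-0.0506, 0.999). T is at the origin and M lies 57.0 along u from T, so M = 57.0·u = (56.9, 2.88). Tangency of A1 to both parallel lines with radius 15.8 puts B and R at T ± 15.8·n: B = (-0.799, 15.8), R = (0.799, -15.8). Equal radii place E and W the same way about M: E = M + 15.8·n = (56.1, 18.7), W = M − 15.8·n = (57.7, -12.9). Then |TE| = |E − T| = 59.1.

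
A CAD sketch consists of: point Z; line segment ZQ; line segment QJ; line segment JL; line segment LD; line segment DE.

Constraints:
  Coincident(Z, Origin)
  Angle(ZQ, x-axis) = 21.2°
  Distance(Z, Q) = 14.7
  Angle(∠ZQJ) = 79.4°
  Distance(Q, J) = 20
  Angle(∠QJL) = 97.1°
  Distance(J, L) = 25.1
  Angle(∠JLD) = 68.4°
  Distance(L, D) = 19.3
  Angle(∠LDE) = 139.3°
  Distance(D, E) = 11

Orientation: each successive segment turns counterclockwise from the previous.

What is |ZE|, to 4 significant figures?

5.696

Z is at the origin; ZQ runs at 21.2° with length 14.7, so Q = (13.71, 5.316). ∠ZQJ = 79.4° gives QJ at 121.8° from the x-axis; with |QJ| = 20.0, J = (3.166, 22.31). ∠QJL = 97.1° gives JL at -155.3° from the x-axis; with |JL| = 25.1, L = (-19.64, 11.83). ∠JLD = 68.4° gives LD at -43.70° from the x-axis; with |LD| = 19.3, D = (-5.684, -1.509). ∠LDE = 139.3° gives DE at -3.000° from the x-axis; with |DE| = 11.0, E = (5.301, -2.084). Then |ZE| = |E − Z| = 5.696.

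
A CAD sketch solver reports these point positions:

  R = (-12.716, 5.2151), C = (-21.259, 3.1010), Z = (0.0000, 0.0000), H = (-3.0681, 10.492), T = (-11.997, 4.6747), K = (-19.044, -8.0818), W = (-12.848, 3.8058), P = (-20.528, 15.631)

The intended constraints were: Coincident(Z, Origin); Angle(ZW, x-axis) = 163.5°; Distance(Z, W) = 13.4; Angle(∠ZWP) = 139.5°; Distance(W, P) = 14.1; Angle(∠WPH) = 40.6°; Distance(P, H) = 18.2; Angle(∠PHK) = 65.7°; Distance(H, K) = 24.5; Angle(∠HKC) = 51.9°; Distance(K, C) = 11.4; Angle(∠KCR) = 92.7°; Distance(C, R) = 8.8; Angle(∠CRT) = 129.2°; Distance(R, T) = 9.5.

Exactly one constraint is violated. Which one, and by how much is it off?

Distance(R, T) = 9.5 — off by 8.60.

Z = (0.00, 0.00) ✓; ZW at 163.5° ✓; |ZW| = 13.40 ✓; ∠ZWP = 139.5° ✓; |WP| = 14.10 ✓; ∠WPH = 40.60° ✓; |PH| = 18.20 ✓; ∠PHK = 65.70° ✓; |HK| = 24.50 ✓; ∠HKC = 51.90° ✓; |KC| = 11.40 ✓; ∠KCR = 92.70° ✓; |CR| = 8.801 ✓; ∠CRT = 129.2° ✓; |RT| = 0.8994 ✗.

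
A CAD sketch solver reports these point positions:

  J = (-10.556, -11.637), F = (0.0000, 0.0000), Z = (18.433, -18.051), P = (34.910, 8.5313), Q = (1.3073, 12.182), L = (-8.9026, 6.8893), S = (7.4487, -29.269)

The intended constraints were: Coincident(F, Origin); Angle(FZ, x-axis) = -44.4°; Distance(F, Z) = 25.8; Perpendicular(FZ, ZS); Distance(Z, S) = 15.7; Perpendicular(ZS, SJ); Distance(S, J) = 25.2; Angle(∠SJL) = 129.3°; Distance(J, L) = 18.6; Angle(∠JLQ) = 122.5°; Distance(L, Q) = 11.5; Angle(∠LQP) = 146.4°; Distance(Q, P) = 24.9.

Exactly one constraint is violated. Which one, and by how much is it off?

Distance(Q, P) = 24.9 — off by 8.90.

F = (0.00, 0.00) ✓; FZ at -44.40° ✓; |FZ| = 25.80 ✓; ∠(FZ, ZS) = 90.00° ✓; |ZS| = 15.70 ✓; ∠(ZS, SJ) = 90.00° ✓; |SJ| = 25.20 ✓; ∠SJL = 129.3° ✓; |JL| = 18.60 ✓; ∠JLQ = 122.5° ✓; |LQ| = 11.50 ✓; ∠LQP = 146.4° ✓; |QP| = 33.80 ✗.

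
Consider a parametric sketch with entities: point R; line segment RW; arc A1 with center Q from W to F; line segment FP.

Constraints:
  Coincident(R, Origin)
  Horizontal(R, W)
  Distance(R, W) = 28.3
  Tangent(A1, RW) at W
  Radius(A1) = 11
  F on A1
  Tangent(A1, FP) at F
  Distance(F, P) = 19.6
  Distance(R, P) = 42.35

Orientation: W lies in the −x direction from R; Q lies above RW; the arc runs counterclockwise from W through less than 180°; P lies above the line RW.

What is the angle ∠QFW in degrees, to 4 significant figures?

33.18°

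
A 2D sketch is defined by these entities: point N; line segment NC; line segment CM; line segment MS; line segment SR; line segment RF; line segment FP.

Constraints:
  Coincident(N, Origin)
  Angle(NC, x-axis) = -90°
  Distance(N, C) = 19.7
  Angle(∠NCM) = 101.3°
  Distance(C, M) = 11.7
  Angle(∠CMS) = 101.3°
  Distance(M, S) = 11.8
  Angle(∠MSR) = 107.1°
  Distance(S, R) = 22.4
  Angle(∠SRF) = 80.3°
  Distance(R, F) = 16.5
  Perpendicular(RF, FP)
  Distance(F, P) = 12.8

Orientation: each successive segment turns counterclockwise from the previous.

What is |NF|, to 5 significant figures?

14.580

N is at the origin; NC runs at -90.0° with length 19.7, so C = (1.2063e-15, -19.700). ∠NCM = 101.3° gives CM at -11.300° from the x-axis; with |CM| = 11.7, M = (11.473, -21.993). ∠CMS = 101.3° gives MS at 67.400° from the x-axis; with |MS| = 11.8, S = (16.008, -11.099). ∠MSR = 107.1° gives SR at 140.30° from the x-axis; with |SR| = 22.4, R = (-1.2267, 3.2097). ∠SRF = 80.3° gives RF at -120.00° from the x-axis; with |RF| = 16.5, F = (-9.4767, -11.080). Then |NF| = |F − N| = 14.580.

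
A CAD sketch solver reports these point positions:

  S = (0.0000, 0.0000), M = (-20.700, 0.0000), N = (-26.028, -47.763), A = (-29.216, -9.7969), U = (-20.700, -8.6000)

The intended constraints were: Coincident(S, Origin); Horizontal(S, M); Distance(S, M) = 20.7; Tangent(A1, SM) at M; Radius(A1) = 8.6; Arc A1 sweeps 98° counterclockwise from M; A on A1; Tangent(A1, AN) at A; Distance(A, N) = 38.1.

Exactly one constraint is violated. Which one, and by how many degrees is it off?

Tangent(A1, AN) at A — off by 3.20°.

S = (0.00, 0.00) ✓; S.y = 0.00, M.y = 0.00 ✓; |SM| = 20.70 ✓; ∠(UM, MS) = 90.00° ✓; |UM| = 8.600 ✓; bearing(U→A) − bearing(U→M) = 98.00° ✓; |UA| = 8.600 ✓; ∠(UA, AN) = 93.20° ✗; |AN| = 38.10 ✓.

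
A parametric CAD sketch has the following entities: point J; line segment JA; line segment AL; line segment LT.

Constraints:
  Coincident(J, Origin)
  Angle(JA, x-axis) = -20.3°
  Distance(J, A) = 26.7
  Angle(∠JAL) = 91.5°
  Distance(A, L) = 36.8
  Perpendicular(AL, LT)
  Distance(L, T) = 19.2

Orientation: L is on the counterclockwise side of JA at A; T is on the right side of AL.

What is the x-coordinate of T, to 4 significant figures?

56.53

∠JAL = 91.5°, so AL runs at -20.3° + (180° − 91.5°) = 68.20° from the x-axis; with |AL| = 36.8, L = A + 36.8·(cos 68.20°, sin 68.20°) = (38.71, 24.91). AL is perpendicular to LT; with |LT| = 19.2 on the right of AL, T = L + 19.2·(0.9285, -0.3714) = (56.53, 17.77). So T.x = 56.53.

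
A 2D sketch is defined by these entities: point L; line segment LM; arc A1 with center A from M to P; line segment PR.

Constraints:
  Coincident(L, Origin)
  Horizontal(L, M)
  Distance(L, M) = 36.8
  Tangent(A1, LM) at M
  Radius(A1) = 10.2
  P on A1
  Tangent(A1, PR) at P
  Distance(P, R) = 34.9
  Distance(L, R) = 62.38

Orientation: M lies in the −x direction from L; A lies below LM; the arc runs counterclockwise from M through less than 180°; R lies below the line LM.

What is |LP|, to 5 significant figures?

48.322

Checks: |AM| = 10.20 ✓; |AP| = 10.20 ✓; ∠(AP, PR) = 90.00° ✓; |PR| = 34.90 ✓; |LR| = 62.38 ✓.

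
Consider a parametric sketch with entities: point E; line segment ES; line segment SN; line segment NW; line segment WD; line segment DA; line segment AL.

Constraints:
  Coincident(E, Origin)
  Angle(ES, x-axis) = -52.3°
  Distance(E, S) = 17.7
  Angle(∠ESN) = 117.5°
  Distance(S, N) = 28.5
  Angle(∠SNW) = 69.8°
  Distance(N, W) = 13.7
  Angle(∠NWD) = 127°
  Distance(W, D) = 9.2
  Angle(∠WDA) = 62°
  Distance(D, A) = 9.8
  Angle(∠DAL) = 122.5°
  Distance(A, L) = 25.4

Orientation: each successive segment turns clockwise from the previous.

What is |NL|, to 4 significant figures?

12.48

E is at the origin; ES runs at -52.3° with length 17.7, so S = (10.82, -14.00). ∠ESN = 117.5° gives SN at -114.8° from the x-axis; with |SN| = 28.5, N = (-1.130, -39.88). ∠SNW = 69.8° gives NW at 135.0° from the x-axis; with |NW| = 13.7, W = (-10.82, -30.19). ∠NWD = 127.0° gives WD at 82.00° from the x-axis; with |WD| = 9.2, D = (-9.537, -21.08). ∠WDA = 62.0° gives DA at -36.00° from the x-axis; with |DA| = 9.8, A = (-1.609, -26.84). ∠DAL = 122.5° gives AL at -93.50° from the x-axis; with |AL| = 25.4, L = (-3.160, -52.19). Then |NL| = |L − N| = 12.48.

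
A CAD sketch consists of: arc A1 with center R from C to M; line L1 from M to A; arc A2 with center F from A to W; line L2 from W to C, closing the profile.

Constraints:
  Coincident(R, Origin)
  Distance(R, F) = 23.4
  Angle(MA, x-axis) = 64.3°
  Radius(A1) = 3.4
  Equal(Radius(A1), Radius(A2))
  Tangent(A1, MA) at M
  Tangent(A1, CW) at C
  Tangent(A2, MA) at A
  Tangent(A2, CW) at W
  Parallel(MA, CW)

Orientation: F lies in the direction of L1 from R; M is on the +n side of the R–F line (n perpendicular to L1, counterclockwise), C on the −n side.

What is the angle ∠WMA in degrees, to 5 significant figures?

16.204°

The slot axis is L1's direction at 64.3°, so u = (cos 64.3°, sin 64.3°) = (0.43366, 0.90108) and n = (−sin 64.3°, cos 64.3°) = (-0.90108, 0.43366). R is at the origin and F lies 23.4 along u from R, so F = 23.4·u = (10.148, 21.085). Tangency of A1 to both parallel lines with radius 3.4 puts M and C at R ± 3.4·n: M = (-3.0637, 1.4744), C = (3.0637, -1.4744). Equal radii place A and W the same way about F: A = F + 3.4·n = (7.0840, 22.560), W = F − 3.4·n = (13.211, 19.611). Then cos ∠WMA = MW·MA / (|MW||MA|), giving 16.204°.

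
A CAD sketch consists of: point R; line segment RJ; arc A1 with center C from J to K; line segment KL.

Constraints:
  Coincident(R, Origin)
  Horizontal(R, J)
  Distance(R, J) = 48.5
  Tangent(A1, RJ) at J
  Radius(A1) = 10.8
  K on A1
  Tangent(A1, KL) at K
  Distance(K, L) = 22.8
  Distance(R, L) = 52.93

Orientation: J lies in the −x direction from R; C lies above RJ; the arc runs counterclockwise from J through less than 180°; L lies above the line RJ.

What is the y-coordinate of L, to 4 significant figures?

34.58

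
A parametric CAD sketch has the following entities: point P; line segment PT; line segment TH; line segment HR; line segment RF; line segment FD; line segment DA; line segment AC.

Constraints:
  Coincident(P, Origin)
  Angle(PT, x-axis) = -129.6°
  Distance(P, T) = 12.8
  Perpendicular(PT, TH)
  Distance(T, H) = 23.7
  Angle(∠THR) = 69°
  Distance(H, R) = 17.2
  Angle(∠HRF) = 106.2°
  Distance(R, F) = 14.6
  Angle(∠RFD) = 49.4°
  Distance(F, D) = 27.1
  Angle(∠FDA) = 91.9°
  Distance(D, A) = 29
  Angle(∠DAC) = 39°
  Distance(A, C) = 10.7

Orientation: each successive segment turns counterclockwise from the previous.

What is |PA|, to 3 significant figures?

43.4

∠RFD = 49.4° gives FD at -84.2° from the x-axis; with |FD| = 27.1, D = (6.34, -27.3). ∠FDA = 91.9° gives DA at 3.90° from the x-axis; with |DA| = 29.0, A = (35.3, -25.3). Then |PA| = |A − P| = 43.4.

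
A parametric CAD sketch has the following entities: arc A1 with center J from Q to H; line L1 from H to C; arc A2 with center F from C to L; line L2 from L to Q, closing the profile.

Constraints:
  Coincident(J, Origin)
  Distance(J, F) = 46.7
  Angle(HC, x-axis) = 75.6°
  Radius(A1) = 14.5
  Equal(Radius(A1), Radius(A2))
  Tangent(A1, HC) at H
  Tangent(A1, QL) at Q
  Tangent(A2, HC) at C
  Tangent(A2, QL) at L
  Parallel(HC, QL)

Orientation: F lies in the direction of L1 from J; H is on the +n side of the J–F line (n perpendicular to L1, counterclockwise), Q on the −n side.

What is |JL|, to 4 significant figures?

48.90

Tangency of A1 to both parallel lines with radius 14.5 puts H and Q at J ± 14.5·n: H = (-14.04, 3.606), Q = (14.04, -3.606). Equal radii place C and L the same way about F: C = F + 14.5·n = (-2.431, 48.84), L = F − 14.5·n = (25.66, 41.63). Then |JL| = |L − J| = 48.90.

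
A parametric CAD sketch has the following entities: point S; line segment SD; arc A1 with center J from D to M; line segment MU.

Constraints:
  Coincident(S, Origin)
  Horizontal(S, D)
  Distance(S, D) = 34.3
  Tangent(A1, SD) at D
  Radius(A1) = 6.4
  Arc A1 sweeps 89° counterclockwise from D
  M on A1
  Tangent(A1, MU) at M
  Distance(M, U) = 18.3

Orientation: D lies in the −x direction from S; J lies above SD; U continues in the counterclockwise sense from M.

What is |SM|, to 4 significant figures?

28.60

S is at the origin; S and D share the same y with |SD| = 34.3 and D on the −x side, so D = (-34.30, 0.000). A1 meets SD tangentially, so JD is at right angles to SD, so J = D + (0, 6.4) = (-34.30, 6.400). On A1, D sits at bearing -90° from J; an 89° counterclockwise sweep puts M at bearing -1°, so M = J + 6.4·(cos -1°, sin -1°) = (-27.90, 6.288). Then |SM| = |M − S| = 28.60.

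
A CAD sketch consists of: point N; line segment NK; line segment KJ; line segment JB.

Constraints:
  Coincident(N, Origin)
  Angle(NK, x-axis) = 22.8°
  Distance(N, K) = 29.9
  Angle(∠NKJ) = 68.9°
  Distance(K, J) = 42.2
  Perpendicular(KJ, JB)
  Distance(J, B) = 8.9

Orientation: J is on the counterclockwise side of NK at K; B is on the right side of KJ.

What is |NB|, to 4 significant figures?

48.40

N is at the origin; NK runs at 22.8° with length 29.9, so K = 29.9·(cos 22.8°, sin 22.8°) = (27.56, 11.59). ∠NKJ = 68.9°, so KJ runs at 22.8° + (180° − 68.9°) = 133.9° from the x-axis; with |KJ| = 42.2, J = K + 42.2·(cos 133.9°, sin 133.9°) = (-1.698, 41.99). KJ ⟂ JB; with |JB| = 8.9 on the right of KJ, B = J + 8.9·(0.7206, 0.6934) = (4.715, 48.17). Then |NB| = |B − N| = 48.40.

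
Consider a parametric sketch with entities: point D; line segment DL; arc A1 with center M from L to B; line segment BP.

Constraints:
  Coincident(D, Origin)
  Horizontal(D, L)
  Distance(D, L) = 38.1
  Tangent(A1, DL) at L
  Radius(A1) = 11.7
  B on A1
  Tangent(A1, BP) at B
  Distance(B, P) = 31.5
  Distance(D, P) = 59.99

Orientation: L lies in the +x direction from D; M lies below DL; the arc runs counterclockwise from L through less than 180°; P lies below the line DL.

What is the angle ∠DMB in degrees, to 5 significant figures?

39.583°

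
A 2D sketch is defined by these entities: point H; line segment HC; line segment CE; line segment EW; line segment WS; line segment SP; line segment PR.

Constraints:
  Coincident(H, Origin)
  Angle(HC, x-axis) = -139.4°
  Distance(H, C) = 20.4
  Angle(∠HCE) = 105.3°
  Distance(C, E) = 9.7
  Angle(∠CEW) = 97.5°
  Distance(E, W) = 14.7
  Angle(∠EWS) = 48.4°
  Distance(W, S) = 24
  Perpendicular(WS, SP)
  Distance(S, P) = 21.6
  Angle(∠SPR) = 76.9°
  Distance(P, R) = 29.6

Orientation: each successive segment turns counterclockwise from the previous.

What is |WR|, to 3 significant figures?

15.7

H is at the origin; HC runs at -139.4° with length 20.4, so C = (-15.5, -13.3). ∠HCE = 105.3° gives CE at -64.7° from the x-axis; with |CE| = 9.7, E = (-11.3, -22.0). ∠CEW = 97.5° gives EW at 17.8° from the x-axis; with |EW| = 14.7, W = (2.65, -17.6). ∠EWS = 48.4° gives WS at 149° from the x-axis; with |WS| = 24.0, S = (-18.0, -5.33). WS is perpendicular to SP, so SP runs at -121°; with |SP| = 21.6, P = (-29.0, -23.9). ∠SPR = 76.9° gives PR at -17.5° from the x-axis; with |PR| = 29.6, R = (-0.771, -32.8). Then |WR| = |R − W| = 15.7.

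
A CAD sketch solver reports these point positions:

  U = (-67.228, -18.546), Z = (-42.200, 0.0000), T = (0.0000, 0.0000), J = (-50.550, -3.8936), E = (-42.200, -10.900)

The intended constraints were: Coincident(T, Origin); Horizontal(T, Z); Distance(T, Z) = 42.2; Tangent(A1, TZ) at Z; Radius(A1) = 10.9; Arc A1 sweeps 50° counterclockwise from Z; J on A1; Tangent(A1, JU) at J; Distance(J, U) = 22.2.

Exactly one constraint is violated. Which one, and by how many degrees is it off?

Tangent(A1, JU) at J — off by 8.70°.

T = (0.00, 0.00) ✓; T.y = 0.00, Z.y = 0.00 ✓; |TZ| = 42.20 ✓; ∠(EZ, ZT) = 90.00° ✓; |EZ| = 10.90 ✓; bearing(E→J) − bearing(E→Z) = 50.00° ✓; |EJ| = 10.90 ✓; ∠(EJ, JU) = 98.70° ✗; |JU| = 22.20 ✓.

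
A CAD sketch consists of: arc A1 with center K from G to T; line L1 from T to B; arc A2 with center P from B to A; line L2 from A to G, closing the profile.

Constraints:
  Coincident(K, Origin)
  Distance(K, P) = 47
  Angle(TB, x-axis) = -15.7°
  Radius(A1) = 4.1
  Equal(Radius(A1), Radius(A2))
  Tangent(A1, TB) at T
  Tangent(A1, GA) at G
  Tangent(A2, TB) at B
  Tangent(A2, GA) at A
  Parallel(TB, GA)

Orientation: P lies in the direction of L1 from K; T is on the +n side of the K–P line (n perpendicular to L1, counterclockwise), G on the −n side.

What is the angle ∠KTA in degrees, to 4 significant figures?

80.10°

The slot axis is L1's direction at -15.7°, so u = (cos -15.7°, sin -15.7°) = (0.9627, -0.2706) and n = (−sin -15.7°, cos -15.7°) = (0.2706, 0.9627). K is at the origin and P lies 47.0 along u from K, so P = 47.0·u = (45.25, -12.72). Tangency of A1 to both parallel lines with radius 4.1 puts T and G at K ± 4.1·n: T = (1.109, 3.947), G = (-1.109, -3.947). Equal radii place B and A the same way about P: B = P + 4.1·n = (46.36, -8.771), A = P − 4.1·n = (44.14, -16.67). Then cos ∠KTA = TK·TA / (|TK||TA|), giving 80.10°.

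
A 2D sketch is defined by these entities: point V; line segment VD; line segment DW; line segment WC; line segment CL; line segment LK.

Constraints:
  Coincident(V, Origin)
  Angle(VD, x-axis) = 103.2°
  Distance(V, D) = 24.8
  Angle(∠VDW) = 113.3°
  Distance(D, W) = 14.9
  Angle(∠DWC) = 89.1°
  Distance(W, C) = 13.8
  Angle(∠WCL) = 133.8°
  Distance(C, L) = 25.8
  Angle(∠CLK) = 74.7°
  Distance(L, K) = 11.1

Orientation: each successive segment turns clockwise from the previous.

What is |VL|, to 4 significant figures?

10.24

V is at the origin; VD runs at 103.2° with length 24.8, so D = (-5.663, 24.14). ∠VDW = 113.3° gives DW at 36.50° from the x-axis; with |DW| = 14.9, W = (6.314, 33.01). ∠DWC = 89.1° gives WC at -54.40° from the x-axis; with |WC| = 13.8, C = (14.35, 21.79). ∠WCL = 133.8° gives CL at -100.6° from the x-axis; with |CL| = 25.8, L = (9.602, -3.573). Then |VL| = |L − V| = 10.24.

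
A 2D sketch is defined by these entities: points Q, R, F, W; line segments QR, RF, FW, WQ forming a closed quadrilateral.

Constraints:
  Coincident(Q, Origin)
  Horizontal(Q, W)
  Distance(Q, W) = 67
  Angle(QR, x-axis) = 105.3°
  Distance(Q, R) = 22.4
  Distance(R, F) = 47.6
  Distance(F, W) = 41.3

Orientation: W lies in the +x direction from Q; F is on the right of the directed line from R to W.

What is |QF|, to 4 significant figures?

30.15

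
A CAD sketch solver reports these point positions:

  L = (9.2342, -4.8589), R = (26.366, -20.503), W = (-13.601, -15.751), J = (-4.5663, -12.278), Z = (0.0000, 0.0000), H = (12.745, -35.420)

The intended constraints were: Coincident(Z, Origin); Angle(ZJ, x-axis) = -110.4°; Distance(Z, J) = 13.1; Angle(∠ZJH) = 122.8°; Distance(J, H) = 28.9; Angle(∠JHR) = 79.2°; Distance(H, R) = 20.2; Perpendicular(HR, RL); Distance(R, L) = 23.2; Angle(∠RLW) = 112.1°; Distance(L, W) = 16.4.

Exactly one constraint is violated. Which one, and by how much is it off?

Distance(L, W) = 16.4 — off by 8.90.

Z = (0.00, 0.00) ✓; ZJ at -110.4° ✓; |ZJ| = 13.10 ✓; ∠ZJH = 122.8° ✓; |JH| = 28.90 ✓; ∠JHR = 79.20° ✓; |HR| = 20.20 ✓; ∠(HR, RL) = 90.00° ✓; |RL| = 23.20 ✓; ∠RLW = 112.1° ✓; |LW| = 25.30 ✗.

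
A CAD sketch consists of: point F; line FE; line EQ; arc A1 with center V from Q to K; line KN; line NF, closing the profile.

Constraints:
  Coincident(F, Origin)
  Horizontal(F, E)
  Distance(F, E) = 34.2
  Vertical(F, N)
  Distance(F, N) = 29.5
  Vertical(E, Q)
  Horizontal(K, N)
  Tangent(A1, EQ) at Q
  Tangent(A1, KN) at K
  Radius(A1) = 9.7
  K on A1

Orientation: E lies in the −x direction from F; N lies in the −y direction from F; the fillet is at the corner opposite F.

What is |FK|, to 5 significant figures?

38.347

F is at the origin; FE is horizontal with |FE| = 34.2 and E on the −x side, so E = (-34.200, 0.0000). FN is vertical with |FN| = 29.5 and N on the −y side, so N = (0.0000, -29.500). The virtual corner opposite F is at (-34.200, -29.500). A1 meets EQ tangentially, so VQ is at right angles to EQ and since A1 is tangent to KN there, VK ⟂ KN, with radius 9.7, so the center V sits 9.7 in from both sides at V = (-24.500, -19.800). That places the tangent points at Q = (-34.200, -19.800) on EQ and K = (-24.500, -29.500) on KN. Then |FK| = |K − F| = 38.347.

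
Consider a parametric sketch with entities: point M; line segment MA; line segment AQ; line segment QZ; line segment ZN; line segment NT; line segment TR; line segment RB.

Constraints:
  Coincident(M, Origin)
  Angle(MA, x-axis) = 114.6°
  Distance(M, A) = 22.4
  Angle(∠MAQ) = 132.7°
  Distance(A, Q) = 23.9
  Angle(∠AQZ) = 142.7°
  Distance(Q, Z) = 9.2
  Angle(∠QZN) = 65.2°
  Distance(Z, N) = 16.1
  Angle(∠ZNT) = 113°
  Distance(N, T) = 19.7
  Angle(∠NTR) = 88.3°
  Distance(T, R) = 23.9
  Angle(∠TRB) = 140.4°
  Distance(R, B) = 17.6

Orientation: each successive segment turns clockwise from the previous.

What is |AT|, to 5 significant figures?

1.8341

∠QZN = 65.2° gives ZN at -84.800° from the x-axis; with |ZN| = 16.1, N = (9.3251, 30.982). ∠ZNT = 113.0° gives NT at -151.80° from the x-axis; with |NT| = 19.7, T = (-8.0366, 21.673). Then |AT| = |T − A| = 1.8341.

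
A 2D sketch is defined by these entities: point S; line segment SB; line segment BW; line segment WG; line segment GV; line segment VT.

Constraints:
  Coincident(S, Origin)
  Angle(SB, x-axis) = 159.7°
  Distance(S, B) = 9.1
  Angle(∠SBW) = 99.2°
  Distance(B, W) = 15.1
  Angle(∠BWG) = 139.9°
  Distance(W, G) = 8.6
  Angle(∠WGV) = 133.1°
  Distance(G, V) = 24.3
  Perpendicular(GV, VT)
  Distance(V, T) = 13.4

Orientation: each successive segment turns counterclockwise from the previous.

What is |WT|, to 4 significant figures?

31.00

S is at the origin; SB runs at 159.7° with length 9.1, so B = (-8.535, 3.157). ∠SBW = 99.2° gives BW at -119.5° from the x-axis; with |BW| = 15.1, W = (-15.97, -9.985). ∠BWG = 139.9° gives WG at -79.40° from the x-axis; with |WG| = 8.6, G = (-14.39, -18.44). ∠WGV = 133.1° gives GV at -32.50° from the x-axis; with |GV| = 24.3, V = (6.106, -31.49). GV is perpendicular to VT, so VT runs at 57.50°; with |VT| = 13.4, T = (13.31, -20.19). Then |WT| = |T − W| = 31.00.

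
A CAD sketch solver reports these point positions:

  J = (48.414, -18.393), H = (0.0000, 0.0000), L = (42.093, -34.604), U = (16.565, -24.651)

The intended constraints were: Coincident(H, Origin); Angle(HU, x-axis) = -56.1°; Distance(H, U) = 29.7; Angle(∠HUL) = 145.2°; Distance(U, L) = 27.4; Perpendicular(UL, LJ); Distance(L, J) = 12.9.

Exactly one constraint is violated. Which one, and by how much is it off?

Distance(L, J) = 12.9 — off by 4.50.

H = (0.00, 0.00) ✓; HU at -56.10° ✓; |HU| = 29.70 ✓; ∠HUL = 145.2° ✓; |UL| = 27.40 ✓; ∠(UL, LJ) = 90.00° ✓; |LJ| = 17.40 ✗.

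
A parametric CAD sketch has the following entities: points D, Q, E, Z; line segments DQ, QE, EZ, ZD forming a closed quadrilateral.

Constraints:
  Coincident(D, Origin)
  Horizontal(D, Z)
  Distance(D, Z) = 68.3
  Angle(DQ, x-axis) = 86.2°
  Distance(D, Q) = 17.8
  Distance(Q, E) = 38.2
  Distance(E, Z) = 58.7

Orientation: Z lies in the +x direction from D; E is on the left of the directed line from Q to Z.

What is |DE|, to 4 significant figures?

52.59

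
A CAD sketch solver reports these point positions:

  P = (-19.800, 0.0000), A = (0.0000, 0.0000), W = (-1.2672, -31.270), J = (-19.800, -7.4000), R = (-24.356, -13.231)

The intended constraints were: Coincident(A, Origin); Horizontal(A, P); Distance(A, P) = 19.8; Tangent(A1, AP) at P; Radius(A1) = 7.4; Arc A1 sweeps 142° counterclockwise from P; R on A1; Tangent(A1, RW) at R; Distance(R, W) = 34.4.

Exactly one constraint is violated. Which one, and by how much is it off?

Distance(R, W) = 34.4 — off by 5.10.

A = (0.00, 0.00) ✓; A.y = 0.00, P.y = 0.00 ✓; |AP| = 19.80 ✓; ∠(JP, PA) = 90.00° ✓; |JP| = 7.400 ✓; bearing(J→R) − bearing(J→P) = 142.0° ✓; |JR| = 7.400 ✓; ∠(JR, RW) = 90.00° ✓; |RW| = 29.30 ✗.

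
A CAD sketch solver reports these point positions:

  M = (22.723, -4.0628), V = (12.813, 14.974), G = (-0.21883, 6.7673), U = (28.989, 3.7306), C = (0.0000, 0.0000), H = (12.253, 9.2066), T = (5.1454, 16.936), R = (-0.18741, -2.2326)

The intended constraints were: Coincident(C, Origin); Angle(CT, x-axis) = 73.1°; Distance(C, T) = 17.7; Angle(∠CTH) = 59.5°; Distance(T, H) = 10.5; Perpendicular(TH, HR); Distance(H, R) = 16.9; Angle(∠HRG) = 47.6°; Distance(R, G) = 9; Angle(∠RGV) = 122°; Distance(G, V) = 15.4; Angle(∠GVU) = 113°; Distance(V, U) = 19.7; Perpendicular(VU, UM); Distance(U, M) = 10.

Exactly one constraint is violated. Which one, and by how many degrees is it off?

Perpendicular(VU, UM) — off by 4.00°.

C = (0.00, 0.00) ✓; CT at 73.10° ✓; |CT| = 17.70 ✓; ∠CTH = 59.50° ✓; |TH| = 10.50 ✓; ∠(TH, HR) = 90.00° ✓; |HR| = 16.90 ✓; ∠HRG = 47.60° ✓; |RG| = 9.000 ✓; ∠RGV = 122.0° ✓; |GV| = 15.40 ✓; ∠GVU = 113.0° ✓; |VU| = 19.70 ✓; ∠(VU, UM) = 94.00° ✗; |UM| = 10.00 ✓.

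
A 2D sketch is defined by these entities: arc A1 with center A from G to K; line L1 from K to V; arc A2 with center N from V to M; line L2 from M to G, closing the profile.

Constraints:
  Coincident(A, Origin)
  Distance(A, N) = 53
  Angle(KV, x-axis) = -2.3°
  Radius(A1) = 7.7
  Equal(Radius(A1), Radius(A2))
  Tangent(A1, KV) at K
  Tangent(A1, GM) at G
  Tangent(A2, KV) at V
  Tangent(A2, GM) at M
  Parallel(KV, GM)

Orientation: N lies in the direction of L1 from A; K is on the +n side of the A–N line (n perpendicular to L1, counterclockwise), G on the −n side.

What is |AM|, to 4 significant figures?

53.56

The slot axis is L1's direction at -2.3°, so u = (cos -2.3°, sin -2.3°) = (0.9992, -0.04013) and n = (−sin -2.3°, cos -2.3°) = (0.04013, 0.9992). A is at the origin and N lies 53.0 along u from A, so N = 53.0·u = (52.96, -2.127). Tangency of A1 to both parallel lines with radius 7.7 puts K and G at A ± 7.7·n: K = (0.3090, 7.694), G = (-0.3090, -7.694). Equal radii place V and M the same way about N: V = N + 7.7·n = (53.27, 5.567), M = N − 7.7·n = (52.65, -9.821). Then |AM| = |M − A| = 53.56.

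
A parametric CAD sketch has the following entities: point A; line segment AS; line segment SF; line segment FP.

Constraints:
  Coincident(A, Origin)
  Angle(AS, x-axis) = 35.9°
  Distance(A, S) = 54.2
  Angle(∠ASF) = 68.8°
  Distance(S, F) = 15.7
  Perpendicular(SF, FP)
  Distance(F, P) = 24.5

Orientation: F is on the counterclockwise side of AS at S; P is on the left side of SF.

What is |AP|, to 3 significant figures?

26.3

A is at the origin; AS runs at 35.9° with length 54.2, so S = 54.2·(cos 35.9°, sin 35.9°) = (43.9, 31.8). ∠ASF = 68.8°, so SF runs at 35.9° + (180° − 68.8°) = 147° from the x-axis; with |SF| = 15.7, F = S + 15.7·(cos 147°, sin 147°) = (30.7, 40.3). SF ⟂ FP; with |FP| = 24.5 on the left of SF, P = F + 24.5·(-0.543, -0.840) = (17.4, 19.7). Then |AP| = |P − A| = 26.3.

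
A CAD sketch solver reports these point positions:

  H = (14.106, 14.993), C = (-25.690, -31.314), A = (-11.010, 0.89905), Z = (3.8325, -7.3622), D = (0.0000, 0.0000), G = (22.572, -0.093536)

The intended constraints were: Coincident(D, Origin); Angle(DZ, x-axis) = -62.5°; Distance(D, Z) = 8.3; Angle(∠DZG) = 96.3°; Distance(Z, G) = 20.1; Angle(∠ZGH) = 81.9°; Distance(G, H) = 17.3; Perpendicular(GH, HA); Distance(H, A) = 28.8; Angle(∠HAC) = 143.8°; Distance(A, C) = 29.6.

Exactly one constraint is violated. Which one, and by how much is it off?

Distance(A, C) = 29.6 — off by 5.80.

D = (0.00, 0.00) ✓; DZ at -62.50° ✓; |DZ| = 8.300 ✓; ∠DZG = 96.30° ✓; |ZG| = 20.10 ✓; ∠ZGH = 81.90° ✓; |GH| = 17.30 ✓; ∠(GH, HA) = 90.00° ✓; |HA| = 28.80 ✓; ∠HAC = 143.8° ✓; |AC| = 35.40 ✗.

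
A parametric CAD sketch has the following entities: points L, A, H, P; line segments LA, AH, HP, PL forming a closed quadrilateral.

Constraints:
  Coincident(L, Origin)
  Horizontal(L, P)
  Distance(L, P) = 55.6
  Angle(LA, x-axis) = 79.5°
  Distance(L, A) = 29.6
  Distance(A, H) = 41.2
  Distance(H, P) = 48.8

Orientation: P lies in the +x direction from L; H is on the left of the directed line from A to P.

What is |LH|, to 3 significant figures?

63.4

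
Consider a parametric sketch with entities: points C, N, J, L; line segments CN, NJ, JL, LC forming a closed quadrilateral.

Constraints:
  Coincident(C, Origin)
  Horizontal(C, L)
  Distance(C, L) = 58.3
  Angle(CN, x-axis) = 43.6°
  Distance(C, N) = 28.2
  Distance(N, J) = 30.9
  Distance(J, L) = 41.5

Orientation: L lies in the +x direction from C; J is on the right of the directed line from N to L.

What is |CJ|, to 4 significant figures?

21.63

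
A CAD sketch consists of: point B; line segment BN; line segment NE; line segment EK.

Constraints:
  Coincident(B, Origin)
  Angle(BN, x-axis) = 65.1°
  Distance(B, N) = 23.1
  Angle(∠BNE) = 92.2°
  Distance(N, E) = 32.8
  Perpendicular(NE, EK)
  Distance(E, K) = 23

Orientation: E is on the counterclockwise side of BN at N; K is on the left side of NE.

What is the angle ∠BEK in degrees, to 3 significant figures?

55.6°

B is at the origin; BN runs at 65.1° with length 23.1, so N = 23.1·(cos 65.1°, sin 65.1°) = (9.73, 21.0). ∠BNE = 92.2°, so NE runs at 65.1° + (180° − 92.2°) = 153° from the x-axis; with |NE| = 32.8, E = N + 32.8·(cos 153°, sin 153°) = (-19.5, 35.9). NE ⟂ EK; with |EK| = 23.0 on the left of NE, K = E + 23.0·(-0.456, -0.890) = (-30.0, 15.4). Then cos ∠BEK = EB·EK / (|EB||EK|), giving 55.6°.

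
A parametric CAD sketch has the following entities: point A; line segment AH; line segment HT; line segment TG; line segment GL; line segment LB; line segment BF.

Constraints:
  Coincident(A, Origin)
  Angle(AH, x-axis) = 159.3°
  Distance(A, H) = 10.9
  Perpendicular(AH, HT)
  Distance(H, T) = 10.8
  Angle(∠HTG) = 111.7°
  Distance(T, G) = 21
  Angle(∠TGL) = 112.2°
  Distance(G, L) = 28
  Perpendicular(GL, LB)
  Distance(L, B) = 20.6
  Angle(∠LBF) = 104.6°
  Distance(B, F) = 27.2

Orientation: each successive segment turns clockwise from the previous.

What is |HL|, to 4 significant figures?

38.96

A is at the origin; AH runs at 159.3° with length 10.9, so H = (-10.20, 3.853). AH ⟂ HT, so HT runs at 69.30°; with |HT| = 10.8, T = (-6.379, 13.96). ∠HTG = 111.7° gives TG at 1.000° from the x-axis; with |TG| = 21.0, G = (14.62, 14.32). ∠TGL = 112.2° gives GL at -66.80° from the x-axis; with |GL| = 28.0, L = (25.65, -11.41). Then |HL| = |L − H| = 38.96.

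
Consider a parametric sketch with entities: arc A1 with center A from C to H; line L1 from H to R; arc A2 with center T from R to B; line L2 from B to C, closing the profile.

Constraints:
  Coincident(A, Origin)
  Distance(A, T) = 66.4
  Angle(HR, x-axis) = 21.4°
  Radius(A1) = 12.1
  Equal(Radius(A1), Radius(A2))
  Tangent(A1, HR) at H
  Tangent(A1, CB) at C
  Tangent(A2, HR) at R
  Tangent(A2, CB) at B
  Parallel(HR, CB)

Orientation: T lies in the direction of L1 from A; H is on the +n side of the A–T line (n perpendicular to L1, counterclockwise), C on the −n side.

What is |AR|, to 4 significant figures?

67.49

The slot axis is L1's direction at 21.4°, so u = (cos 21.4°, sin 21.4°) = (0.9311, 0.3649) and n = (−sin 21.4°, cos 21.4°) = (-0.3649, 0.9311). A is at the origin and T lies 66.4 along u from A, so T = 66.4·u = (61.82, 24.23). Tangency of A1 to both parallel lines with radius 12.1 puts H and C at A ± 12.1·n: H = (-4.415, 11.27), C = (4.415, -11.27). Equal radii place R and B the same way about T: R = T + 12.1·n = (57.41, 35.49), B = T − 12.1·n = (66.24, 12.96). Then |AR| = |R − A| = 67.49.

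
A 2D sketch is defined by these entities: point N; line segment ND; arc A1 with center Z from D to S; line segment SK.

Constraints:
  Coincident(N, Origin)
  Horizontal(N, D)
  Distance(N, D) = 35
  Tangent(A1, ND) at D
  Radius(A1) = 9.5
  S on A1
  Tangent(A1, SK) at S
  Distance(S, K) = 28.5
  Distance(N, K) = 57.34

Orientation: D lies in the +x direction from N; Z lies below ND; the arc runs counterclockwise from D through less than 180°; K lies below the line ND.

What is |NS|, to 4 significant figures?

30.71

N is at the origin; N and D share the same y with |ND| = 35.0 and D on the +x side, so D = (35.00, 0.000). Tangency of A1 to ND means the radius ZD is perpendicular to ND, so Z = D + (0, -9.5) = (35.00, -9.500). Since ZS ⟂ SK (tangency), |ZK| = √(9.5² + 28.5²) = 30.04 regardless of where S sits on A1. So K lies on both circle(N, 57.34) and circle(Z, 30.04); the below-ND intersection is K = (42.38, -38.62). S is the foot of the tangent from K: S = (27.00, -14.63).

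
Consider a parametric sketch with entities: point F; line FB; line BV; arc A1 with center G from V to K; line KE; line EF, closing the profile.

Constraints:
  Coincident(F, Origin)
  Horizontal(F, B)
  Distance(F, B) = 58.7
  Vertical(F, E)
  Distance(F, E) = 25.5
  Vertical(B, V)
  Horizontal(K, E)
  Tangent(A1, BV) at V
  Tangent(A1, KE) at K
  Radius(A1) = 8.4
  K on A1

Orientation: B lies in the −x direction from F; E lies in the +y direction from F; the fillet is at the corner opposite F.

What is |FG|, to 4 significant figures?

53.13

F is at the origin; F and B share the same y with |FB| = 58.7 and B on the −x side, so B = (-58.70, 0.000). F and E share the same x with |FE| = 25.5 and E on the +y side, so E = (0.000, 25.50). The virtual corner opposite F is at (-58.70, 25.50). Since A1 is tangent to BV there, GV ⟂ BV and since A1 is tangent to KE there, GK ⟂ KE, with radius 8.4, so the center G sits 8.4 in from both sides at G = (-50.30, 17.10). Then |FG| = |G − F| = 53.13.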